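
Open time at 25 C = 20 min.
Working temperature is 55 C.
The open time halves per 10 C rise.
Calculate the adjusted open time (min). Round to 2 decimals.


factor = 2^((55 - 25) / 10) = 8.0000
ot = 20 / 8.0000 = 2.50 min

2.50


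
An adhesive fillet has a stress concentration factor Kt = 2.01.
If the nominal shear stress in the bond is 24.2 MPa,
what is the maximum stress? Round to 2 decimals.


Max stress = 24.2 * 2.01 = 48.64 MPa

48.64


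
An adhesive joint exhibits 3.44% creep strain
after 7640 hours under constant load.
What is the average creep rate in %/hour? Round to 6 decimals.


Creep rate = strain / time
= 3.44 / 7640
= 0.000450 %/h

0.000450


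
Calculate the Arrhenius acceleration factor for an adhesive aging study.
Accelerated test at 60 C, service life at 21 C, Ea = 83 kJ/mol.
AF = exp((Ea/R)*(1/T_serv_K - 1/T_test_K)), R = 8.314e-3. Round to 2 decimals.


T_test = 333.15 K, T_serv = 294.15 K
Ea/R = 83 / 0.008314 = 9983.16
AF = exp(9983.16 * (1/294.15 - 1/333.15))
= 53.15

53.15


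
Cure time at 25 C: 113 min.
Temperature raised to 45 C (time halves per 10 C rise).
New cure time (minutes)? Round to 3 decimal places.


Acceleration factor = 2^(20/10) = 4.0000
New time = 113 / 4.0000 = 28.250 min

28.250


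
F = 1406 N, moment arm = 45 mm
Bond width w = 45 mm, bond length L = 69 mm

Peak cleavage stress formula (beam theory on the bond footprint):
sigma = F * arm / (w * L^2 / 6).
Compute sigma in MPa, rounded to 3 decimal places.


sigma = (1406 * 45) / (45 * 4761 / 6)
= 63270 * 6 / 214245
= 379620 / 214245
= 1.772 MPa

1.772


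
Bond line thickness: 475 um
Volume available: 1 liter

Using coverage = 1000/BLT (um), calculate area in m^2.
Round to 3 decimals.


1 L = 1e6 mm^3, thickness = 475 um = 0.475 mm
Area = 1e6 / 0.475 mm^2 = (1e6 / 0.475) / 1e6 m^2 = 1000 / 475 m^2
= 2.105 m^2

2.105


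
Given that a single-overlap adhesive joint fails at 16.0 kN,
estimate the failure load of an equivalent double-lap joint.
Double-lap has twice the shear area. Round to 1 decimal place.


Double-lap factor = 2
Expected load = 16.0 * 2 = 32.0 kN

32.0


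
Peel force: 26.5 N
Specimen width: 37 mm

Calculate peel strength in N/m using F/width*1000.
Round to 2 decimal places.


Peel strength = 26.5 / 37 * 1000 = 716.22 N/m

716.22


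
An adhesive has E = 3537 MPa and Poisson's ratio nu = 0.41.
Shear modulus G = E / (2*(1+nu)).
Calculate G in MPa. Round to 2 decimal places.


G = 3537 / (2*(1+0.41))
= 3537 / 2.82
= 1254.26 MPa

1254.26


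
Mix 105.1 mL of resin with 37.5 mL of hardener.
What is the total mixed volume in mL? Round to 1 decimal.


Total = 105.1 + 37.5 = 142.6 mL

142.6


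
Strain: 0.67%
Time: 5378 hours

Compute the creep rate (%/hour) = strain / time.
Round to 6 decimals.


Creep rate = 0.67 / 5378
= 0.000125 %/h

0.000125


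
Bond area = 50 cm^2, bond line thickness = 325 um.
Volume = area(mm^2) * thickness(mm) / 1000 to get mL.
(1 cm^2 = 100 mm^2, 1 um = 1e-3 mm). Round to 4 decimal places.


area_mm2 = 50 * 100 = 5000
blt_mm = 325 * 1e-3 = 0.325
vol_mm3 = 5000 * 0.325 = 1625.0
vol_mL = 1625.0 / 1000 = 1.6250 mL

1.6250


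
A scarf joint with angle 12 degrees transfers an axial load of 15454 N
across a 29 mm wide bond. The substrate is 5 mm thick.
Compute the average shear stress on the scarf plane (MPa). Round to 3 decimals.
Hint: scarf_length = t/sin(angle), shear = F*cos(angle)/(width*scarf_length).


scarf_length = 5 / sin(12 deg) = 24.0487 mm
cos(12 deg) = 0.978148
shear stress = 15454 * 0.978148 / (29 * 24.0487)
= 21.675 MPa

21.675


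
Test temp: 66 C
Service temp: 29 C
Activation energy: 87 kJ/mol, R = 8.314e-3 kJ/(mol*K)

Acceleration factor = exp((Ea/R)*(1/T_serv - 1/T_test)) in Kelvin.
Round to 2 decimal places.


AF = exp((87/0.008314)*(1/302.15 - 1/339.15))
= 43.74

43.74


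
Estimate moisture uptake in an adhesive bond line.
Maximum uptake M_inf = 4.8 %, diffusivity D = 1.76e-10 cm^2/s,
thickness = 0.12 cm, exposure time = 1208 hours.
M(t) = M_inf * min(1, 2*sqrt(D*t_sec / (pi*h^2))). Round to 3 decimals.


Convert time: 1208 h = 4348800 s
ratio = min(1, 2*sqrt(1.76e-10*4348800/(pi*0.12^2)))
= 0.260145
M(t) = 4.8 * 0.260145 = 1.249%

1.249


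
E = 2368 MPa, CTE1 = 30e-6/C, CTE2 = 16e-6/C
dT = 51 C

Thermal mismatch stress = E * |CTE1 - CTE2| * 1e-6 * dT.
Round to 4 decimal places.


= 2368 * 14e-6 * 51
= 1.6908 MPa

1.6908


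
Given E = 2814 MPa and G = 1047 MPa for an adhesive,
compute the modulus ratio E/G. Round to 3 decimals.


E/G ratio = 2814 / 1047 = 2.688

2.688


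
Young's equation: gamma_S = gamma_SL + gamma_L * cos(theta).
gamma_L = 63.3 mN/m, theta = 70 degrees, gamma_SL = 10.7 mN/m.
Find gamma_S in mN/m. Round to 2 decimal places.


cos(70 deg) = 0.342020
gamma_S = 10.7 + 63.3 * 0.342020
= 32.35 mN/m

32.35


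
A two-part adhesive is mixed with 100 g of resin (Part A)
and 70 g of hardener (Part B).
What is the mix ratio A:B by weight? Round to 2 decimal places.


Mix ratio = mass_A / mass_B
= 100 / 70
= 1.43

1.43


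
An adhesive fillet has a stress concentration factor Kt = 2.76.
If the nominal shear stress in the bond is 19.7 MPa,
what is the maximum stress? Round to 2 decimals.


Max stress = 19.7 * 2.76 = 54.37 MPa

54.37


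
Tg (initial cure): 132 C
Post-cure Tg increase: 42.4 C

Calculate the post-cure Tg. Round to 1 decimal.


Post-cure Tg = 132 + 42.4 = 174.4 C

174.4


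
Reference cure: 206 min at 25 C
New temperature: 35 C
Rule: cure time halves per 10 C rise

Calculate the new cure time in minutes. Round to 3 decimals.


factor = 2^((35-25)/10) = 2.0000
t_new = 206 / 2.0000 = 103.000 min

103.000


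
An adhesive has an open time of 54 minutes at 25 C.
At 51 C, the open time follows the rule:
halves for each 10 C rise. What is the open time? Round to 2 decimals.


Factor = 2^((51-25)/10) = 6.0629
Open time = 54 / 6.0629 = 8.91 min

8.91


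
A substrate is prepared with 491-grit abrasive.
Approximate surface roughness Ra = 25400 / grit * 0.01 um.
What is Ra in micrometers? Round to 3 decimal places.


Ra = 25400 / 491 * 0.01 = 0.517 um

0.517


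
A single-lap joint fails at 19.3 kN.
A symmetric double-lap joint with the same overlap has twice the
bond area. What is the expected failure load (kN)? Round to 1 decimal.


Double-lap load = 2 * 19.3 = 38.6 kN

38.6


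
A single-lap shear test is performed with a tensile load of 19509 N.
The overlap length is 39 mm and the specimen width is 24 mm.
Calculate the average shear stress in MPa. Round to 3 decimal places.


Shear stress = F / (overlap * width)
= 19509 / (39 * 24)
= 19509 / 936
= 20.843 MPa

20.843


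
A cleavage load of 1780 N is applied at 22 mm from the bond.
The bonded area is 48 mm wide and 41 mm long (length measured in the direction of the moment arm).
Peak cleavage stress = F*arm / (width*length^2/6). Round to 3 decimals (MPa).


Moment = 1780 * 22 = 39160 N*mm
Section modulus = 48 * 1681 / 6 = 80688 / 6 mm^3
Stress = 39160 / (80688 / 6) = 234960 / 80688
= 2.912 MPa

2.912


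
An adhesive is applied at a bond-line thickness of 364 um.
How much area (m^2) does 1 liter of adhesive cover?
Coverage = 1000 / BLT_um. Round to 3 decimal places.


Coverage = 1000 / 364 = 2.747 m^2

2.747


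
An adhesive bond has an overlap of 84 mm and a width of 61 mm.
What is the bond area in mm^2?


Bond area = overlap * width
= 84 * 61
= 5124 mm^2

5124


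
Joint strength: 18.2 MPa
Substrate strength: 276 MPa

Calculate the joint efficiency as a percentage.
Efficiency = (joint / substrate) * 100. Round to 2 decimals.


Efficiency = (18.2 / 276) * 100 = 6.59%

6.59


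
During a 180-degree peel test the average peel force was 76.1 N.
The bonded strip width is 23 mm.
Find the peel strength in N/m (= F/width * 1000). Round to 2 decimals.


Peel strength = F/width * 1000
= 76.1 / 23 * 1000
= 3308.70 N/m

3308.70


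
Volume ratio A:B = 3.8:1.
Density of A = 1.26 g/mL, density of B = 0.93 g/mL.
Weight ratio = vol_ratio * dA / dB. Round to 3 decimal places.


Wt ratio = 3.8 * 1.26 / 0.93
= 5.148

5.148


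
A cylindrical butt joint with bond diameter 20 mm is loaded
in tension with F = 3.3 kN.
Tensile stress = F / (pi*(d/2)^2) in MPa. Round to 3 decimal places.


Area = pi * (20/2)^2 = 314.1593 mm^2
Stress = 3.3*1000 / 314.1593
= 10.504 MPa

10.504


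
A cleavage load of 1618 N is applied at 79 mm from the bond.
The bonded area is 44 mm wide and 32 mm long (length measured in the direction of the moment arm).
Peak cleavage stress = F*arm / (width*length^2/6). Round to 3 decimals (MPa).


Moment = 1618 * 79 = 127822 N*mm
Section modulus = 44 * 1024 / 6 = 45056 / 6 mm^3
Stress = 127822 / (45056 / 6) = 766932 / 45056
= 17.022 MPa

17.022


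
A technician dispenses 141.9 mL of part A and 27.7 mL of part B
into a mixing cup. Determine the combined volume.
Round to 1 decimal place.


Combined volume = 141.9 + 27.7
= 169.6 mL

169.6


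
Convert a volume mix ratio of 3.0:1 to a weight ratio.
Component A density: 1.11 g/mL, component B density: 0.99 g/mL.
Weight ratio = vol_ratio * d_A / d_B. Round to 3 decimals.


= 3.0 * 1.11 / 0.99 = 3.364

3.364


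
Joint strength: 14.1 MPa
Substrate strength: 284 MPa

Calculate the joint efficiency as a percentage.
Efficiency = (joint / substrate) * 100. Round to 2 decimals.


Efficiency = (14.1 / 284) * 100 = 4.96%

4.96


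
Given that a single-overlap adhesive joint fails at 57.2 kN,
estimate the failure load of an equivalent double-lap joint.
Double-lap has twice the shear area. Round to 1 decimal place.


Double-lap factor = 2
Expected load = 57.2 * 2 = 114.4 kN

114.4


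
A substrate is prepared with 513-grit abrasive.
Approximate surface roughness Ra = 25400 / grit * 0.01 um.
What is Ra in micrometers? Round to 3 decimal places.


Ra = 25400 / 513 * 0.01 = 0.495 um

0.495


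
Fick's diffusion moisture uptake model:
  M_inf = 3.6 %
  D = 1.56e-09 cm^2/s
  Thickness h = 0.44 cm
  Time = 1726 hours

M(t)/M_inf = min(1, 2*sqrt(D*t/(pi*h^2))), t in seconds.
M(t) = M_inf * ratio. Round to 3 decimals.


t_sec = 1726 * 3600 = 6213600
ratio = 2*sqrt(1.56e-09*6213600/(pi*0.44^2))
= min(1, 0.252485)
= 0.252485
M(t) = 3.6 * 0.252485 = 0.909 %

0.909


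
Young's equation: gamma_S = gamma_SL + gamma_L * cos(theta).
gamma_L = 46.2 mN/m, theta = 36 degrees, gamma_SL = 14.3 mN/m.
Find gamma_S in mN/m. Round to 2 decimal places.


cos(36 deg) = 0.809017
gamma_S = 14.3 + 46.2 * 0.809017
= 51.68 mN/m

51.68


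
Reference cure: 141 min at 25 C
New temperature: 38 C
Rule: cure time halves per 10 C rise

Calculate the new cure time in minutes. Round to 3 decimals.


factor = 2^((38-25)/10) = 2.4623
t_new = 141 / 2.4623 = 57.264 min

57.264


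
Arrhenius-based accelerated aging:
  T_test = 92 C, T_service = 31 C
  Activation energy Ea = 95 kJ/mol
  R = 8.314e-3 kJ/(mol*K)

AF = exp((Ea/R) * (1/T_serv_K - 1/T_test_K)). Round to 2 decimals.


T_test_K = 365.15, T_serv_K = 304.15
AF = exp((95/8.314e-3) * (1/304.15 - 1/365.15))
= 531.67

531.67


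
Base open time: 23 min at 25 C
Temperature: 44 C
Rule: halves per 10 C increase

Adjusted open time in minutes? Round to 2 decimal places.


Acceleration = 2^((44-25)/10) = 3.7321
Open time = 23 / 3.7321 = 6.16 min

6.16


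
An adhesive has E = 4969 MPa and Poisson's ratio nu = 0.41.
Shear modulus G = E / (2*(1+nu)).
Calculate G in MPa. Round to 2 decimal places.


G = 4969 / (2*(1+0.41))
= 4969 / 2.82
= 1762.06 MPa

1762.06


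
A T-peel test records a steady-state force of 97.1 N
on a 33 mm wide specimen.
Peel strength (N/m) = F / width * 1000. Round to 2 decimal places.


Peel strength = 97.1 / 33 * 1000
= 2942.42 N/m

2942.42


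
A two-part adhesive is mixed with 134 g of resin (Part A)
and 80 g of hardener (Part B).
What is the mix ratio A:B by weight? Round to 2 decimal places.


Mix ratio = mass_A / mass_B
= 134 / 80
= 1.68

1.68


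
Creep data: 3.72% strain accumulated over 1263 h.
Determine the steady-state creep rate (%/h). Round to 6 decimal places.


Rate = 3.72 / 1263 = 0.002945 %/h

0.002945


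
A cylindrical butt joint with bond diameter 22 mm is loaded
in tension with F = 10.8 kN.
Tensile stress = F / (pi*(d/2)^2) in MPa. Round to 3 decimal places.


Area = pi * (22/2)^2 = 380.1327 mm^2
Stress = 10.8*1000 / 380.1327
= 28.411 MPa

28.411


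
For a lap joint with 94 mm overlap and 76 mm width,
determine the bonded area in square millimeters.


Area = 94 * 76 = 7144 mm^2

7144


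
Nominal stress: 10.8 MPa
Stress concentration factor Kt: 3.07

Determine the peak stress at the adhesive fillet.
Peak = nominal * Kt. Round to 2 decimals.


Peak stress = 10.8 * 3.07
= 33.16 MPa

33.16


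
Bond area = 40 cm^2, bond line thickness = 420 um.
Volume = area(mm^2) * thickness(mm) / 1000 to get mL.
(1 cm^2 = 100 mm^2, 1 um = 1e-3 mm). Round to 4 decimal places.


area_mm2 = 40 * 100 = 4000
blt_mm = 420 * 1e-3 = 0.42
vol_mm3 = 4000 * 0.42 = 1680.0
vol_mL = 1680.0 / 1000 = 1.6800 mL

1.6800


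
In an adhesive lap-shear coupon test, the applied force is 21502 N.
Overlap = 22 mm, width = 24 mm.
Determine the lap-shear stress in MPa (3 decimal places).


stress = F / (overlap * width)
= 21502 / (22 * 24)
= 40.723 MPa

40.723


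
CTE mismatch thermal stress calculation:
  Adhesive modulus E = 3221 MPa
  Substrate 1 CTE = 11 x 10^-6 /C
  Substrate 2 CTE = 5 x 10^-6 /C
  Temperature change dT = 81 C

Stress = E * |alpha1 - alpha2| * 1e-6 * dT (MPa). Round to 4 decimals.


delta_alpha = |11 - 5| = 6 x 10^-6/C
Stress = 3221 * 6e-6 * 81
= 1.5654 MPa

1.5654


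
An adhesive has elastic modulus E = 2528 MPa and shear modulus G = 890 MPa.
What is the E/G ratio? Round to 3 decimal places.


E/G = 2528 / 890 = 2.840

2.840


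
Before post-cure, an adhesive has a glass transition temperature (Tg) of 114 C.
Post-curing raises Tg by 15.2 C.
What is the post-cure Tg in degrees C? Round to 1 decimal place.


Tg_post = Tg_base + delta_Tg
= 114 + 15.2
= 129.2 C

129.2


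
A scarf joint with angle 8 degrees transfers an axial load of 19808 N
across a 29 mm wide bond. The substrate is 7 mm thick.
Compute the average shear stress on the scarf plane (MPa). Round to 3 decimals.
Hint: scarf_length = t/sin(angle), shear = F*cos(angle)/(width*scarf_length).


scarf_length = 7 / sin(8 deg) = 50.2971 mm
cos(8 deg) = 0.990268
shear stress = 19808 * 0.990268 / (29 * 50.2971)
= 13.448 MPa

13.448


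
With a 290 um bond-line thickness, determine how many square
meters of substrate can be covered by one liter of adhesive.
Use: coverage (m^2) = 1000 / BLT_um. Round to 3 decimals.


Coverage = 1000 / 290 = 3.448 m^2

3.448


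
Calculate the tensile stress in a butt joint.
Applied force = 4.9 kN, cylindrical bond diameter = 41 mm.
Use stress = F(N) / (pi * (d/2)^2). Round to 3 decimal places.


A = pi * 20.5^2 = 1320.2543 mm^2
sigma = 4900.0 / 1320.2543 = 3.711 MPa

3.711


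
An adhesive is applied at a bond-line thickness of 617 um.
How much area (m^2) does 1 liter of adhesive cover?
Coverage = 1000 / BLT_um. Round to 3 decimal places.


Coverage = 1000 / 617 = 1.621 m^2

1.621


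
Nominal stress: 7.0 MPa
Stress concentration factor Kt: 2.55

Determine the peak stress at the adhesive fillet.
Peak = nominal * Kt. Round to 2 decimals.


Peak stress = 7.0 * 2.55
= 17.85 MPa

17.85


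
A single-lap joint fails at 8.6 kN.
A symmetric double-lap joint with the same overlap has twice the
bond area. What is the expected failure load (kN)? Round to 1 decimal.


Double-lap load = 2 * 8.6 = 17.2 kN

17.2


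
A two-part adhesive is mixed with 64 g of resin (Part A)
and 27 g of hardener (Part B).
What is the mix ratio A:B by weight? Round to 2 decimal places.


Mix ratio = mass_A / mass_B
= 64 / 27
= 2.37

2.37


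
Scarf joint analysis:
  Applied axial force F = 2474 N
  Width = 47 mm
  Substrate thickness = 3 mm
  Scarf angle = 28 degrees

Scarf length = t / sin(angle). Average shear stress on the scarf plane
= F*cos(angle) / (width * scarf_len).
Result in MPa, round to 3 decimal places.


Scarf length = 3 / sin(28 deg) = 6.3902 mm
cos(28 deg) = 0.882948
Shear = 2474 * 0.882948 / (47 * 6.3902)
= 7.273 MPa

7.273


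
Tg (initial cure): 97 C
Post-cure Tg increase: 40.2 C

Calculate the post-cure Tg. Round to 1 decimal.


Post-cure Tg = 97 + 40.2 = 137.2 C

137.2


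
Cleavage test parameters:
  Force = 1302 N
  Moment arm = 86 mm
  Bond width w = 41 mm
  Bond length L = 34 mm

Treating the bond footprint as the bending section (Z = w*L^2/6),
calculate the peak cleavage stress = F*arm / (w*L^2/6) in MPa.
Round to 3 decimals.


M = 1302 * 86 = 111972 N*mm
Z = 41 * 34^2 / 6 = 47396 / 6 mm^3
sigma = M / Z = 6 * 111972 / 47396 = 671832 / 47396
= 14.175 MPa

14.175


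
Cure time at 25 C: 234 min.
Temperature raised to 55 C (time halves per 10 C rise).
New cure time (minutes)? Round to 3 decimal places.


Acceleration factor = 2^(30/10) = 8.0000
New time = 234 / 8.0000 = 29.250 min

29.250


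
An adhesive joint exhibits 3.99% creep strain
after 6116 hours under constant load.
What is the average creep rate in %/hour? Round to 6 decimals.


Creep rate = strain / time
= 3.99 / 6116
= 0.000652 %/h

0.000652


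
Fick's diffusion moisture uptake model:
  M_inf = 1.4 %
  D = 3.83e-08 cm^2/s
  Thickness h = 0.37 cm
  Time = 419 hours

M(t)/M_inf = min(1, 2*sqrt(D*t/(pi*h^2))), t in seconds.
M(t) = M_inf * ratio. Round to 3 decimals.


t_sec = 419 * 3600 = 1508400
ratio = 2*sqrt(3.83e-08*1508400/(pi*0.37^2))
= min(1, 0.733012)
= 0.733012
M(t) = 1.4 * 0.733012 = 1.026 %

1.026


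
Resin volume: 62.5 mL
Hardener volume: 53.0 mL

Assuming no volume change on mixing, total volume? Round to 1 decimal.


V_total = 62.5 + 53.0 = 115.5 mL

115.5


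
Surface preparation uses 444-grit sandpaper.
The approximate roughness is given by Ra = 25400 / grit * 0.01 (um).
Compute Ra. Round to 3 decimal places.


Ra = 25400 / 444 * 0.01
= 254 / 444
= 0.572 um

0.572


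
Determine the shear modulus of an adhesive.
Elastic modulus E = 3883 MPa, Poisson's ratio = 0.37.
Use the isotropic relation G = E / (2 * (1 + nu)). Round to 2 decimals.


G = 3883 / (2*(1+0.37)) = 3883 / 2.74
= 1417.15 MPa

1417.15


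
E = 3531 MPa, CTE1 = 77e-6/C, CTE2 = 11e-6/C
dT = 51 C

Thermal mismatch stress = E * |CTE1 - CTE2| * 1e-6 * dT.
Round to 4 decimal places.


= 3531 * 66e-6 * 51
= 11.8853 MPa

11.8853


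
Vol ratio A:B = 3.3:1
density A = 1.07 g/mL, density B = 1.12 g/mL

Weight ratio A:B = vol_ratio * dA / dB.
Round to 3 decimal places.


Weight ratio = 3.3 * 1.07 / 1.12
= 3.153

3.153


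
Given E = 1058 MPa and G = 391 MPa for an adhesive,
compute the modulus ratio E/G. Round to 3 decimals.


E/G ratio = 1058 / 391 = 2.706

2.706


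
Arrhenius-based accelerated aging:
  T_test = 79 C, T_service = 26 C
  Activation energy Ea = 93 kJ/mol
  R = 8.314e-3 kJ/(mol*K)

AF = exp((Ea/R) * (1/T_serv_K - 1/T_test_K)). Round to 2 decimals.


T_test_K = 352.15, T_serv_K = 299.15
AF = exp((93/8.314e-3) * (1/299.15 - 1/352.15))
= 278.03

278.03


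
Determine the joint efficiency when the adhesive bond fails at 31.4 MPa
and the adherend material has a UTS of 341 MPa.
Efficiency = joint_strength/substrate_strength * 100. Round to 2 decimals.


Joint efficiency = 31.4 / 341 * 100
= 9.21%

9.21


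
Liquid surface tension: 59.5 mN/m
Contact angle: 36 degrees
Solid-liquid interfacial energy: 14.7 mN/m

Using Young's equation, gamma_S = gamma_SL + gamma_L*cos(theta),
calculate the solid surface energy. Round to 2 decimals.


gamma_S = 14.7 + 59.5 * cos(36)
= 62.84 mN/m

62.84


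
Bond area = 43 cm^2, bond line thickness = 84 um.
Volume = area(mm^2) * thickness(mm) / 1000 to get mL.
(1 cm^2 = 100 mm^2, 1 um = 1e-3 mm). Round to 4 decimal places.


area_mm2 = 43 * 100 = 4300
blt_mm = 84 * 1e-3 = 0.084
vol_mm3 = 4300 * 0.084 = 361.2
vol_mL = 361.2 / 1000 = 0.3612 mL

0.3612


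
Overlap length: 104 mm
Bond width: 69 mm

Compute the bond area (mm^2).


Bond area = 104 * 69 = 7176 mm^2

7176


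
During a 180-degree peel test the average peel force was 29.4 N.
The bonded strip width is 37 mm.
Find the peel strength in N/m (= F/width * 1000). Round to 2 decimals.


Peel strength = F/width * 1000
= 29.4 / 37 * 1000
= 794.59 N/m

794.59


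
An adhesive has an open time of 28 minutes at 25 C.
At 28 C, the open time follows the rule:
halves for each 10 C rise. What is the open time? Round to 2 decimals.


Factor = 2^((28-25)/10) = 1.2311
Open time = 28 / 1.2311 = 22.74 min

22.74


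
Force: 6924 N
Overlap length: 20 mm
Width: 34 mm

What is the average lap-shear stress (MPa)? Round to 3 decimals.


Average shear stress = F / (overlap * width)
= 6924 / (20 * 34)
= 10.182 MPa

10.182


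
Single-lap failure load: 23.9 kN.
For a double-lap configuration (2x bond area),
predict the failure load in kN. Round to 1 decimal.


Failure load = 23.9 * 2 = 47.8 kN

47.8


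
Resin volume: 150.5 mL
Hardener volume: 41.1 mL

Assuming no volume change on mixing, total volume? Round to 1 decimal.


V_total = 150.5 + 41.1 = 191.6 mL

191.6


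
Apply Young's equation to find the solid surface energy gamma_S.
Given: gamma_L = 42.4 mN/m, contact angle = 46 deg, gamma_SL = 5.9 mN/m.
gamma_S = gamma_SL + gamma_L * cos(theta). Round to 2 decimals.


theta_rad = 46 * pi/180 = 0.802851
gamma_S = 5.9 + 42.4 * cos(0.802851)
= 35.35 mN/m

35.35


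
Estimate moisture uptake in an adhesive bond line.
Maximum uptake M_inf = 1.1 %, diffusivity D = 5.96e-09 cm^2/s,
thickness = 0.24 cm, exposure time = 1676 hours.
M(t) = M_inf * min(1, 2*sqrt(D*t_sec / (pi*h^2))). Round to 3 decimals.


Convert time: 1676 h = 6033600 s
ratio = min(1, 2*sqrt(5.96e-09*6033600/(pi*0.24^2)))
= 0.891570
M(t) = 1.1 * 0.891570 = 0.981%

0.981


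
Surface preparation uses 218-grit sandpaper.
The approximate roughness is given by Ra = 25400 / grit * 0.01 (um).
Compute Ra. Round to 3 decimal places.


Ra = 25400 / 218 * 0.01
= 254 / 218
= 1.165 um

1.165


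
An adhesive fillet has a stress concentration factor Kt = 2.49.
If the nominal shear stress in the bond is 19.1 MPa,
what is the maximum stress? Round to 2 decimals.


Max stress = 19.1 * 2.49 = 47.56 MPa

47.56


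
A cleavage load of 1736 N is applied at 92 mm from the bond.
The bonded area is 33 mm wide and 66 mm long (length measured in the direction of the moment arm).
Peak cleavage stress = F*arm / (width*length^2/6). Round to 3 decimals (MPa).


Moment = 1736 * 92 = 159712 N*mm
Section modulus = 33 * 4356 / 6 = 143748 / 6 mm^3
Stress = 159712 / (143748 / 6) = 958272 / 143748
= 6.666 MPa

6.666


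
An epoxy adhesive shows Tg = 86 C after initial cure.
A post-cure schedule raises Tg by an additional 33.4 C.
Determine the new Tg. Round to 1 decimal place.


New Tg = 86 + 33.4
= 119.4 C

119.4


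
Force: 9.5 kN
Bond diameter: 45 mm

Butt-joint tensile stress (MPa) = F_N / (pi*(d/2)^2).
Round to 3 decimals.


F_N = 9.5 * 1000 = 9500.0 N
A = pi*(22.5)^2 = 1590.4313 mm^2
stress = 9500.0 / 1590.4313 = 5.973 MPa

5.973


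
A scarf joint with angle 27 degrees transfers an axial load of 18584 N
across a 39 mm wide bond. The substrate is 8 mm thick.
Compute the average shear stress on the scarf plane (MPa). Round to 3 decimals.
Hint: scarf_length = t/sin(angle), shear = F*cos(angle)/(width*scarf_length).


scarf_length = 8 / sin(27 deg) = 17.6215 mm
cos(27 deg) = 0.891007
shear stress = 18584 * 0.891007 / (39 * 17.6215)
= 24.094 MPa

24.094


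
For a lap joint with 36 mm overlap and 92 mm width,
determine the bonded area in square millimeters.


Area = 36 * 92 = 3312 mm^2

3312


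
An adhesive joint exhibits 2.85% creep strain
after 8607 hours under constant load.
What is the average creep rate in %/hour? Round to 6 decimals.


Creep rate = strain / time
= 2.85 / 8607
= 0.000331 %/h

0.000331


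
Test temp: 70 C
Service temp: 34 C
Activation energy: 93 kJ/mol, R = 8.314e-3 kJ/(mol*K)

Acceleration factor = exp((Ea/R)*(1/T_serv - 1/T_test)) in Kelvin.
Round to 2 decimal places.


AF = exp((93/0.008314)*(1/307.15 - 1/343.15))
= 45.64

45.64


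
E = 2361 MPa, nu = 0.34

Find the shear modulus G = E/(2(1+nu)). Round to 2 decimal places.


G = 2361 / (2 * 1.34)
= 880.97 MPa

880.97


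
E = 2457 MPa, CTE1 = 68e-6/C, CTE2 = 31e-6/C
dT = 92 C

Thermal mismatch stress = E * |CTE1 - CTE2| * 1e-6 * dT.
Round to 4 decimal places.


= 2457 * 37e-6 * 92
= 8.3636 MPa

8.3636


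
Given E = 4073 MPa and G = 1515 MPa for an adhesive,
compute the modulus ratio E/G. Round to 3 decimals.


E/G ratio = 4073 / 1515 = 2.688

2.688


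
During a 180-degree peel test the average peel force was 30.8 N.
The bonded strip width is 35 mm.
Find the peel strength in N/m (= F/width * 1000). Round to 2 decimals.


Peel strength = F/width * 1000
= 30.8 / 35 * 1000
= 880.00 N/m

880.00


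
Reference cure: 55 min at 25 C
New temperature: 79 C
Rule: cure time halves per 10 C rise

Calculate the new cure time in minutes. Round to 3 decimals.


factor = 2^((79-25)/10) = 42.2243
t_new = 55 / 42.2243 = 1.303 min

1.303


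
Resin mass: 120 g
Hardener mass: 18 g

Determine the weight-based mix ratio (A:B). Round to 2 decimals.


Ratio = 120 / 18 = 6.67

6.67


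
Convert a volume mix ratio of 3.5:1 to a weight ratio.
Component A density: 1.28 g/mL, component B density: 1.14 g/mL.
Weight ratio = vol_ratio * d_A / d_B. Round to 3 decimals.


= 3.5 * 1.28 / 1.14 = 3.930

3.930


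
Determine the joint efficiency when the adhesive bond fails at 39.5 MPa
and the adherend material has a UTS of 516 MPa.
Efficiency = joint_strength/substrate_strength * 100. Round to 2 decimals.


Joint efficiency = 39.5 / 516 * 100
= 7.66%

7.66


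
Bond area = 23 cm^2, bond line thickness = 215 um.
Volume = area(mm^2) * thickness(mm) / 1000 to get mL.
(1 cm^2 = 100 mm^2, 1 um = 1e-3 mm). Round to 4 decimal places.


area_mm2 = 23 * 100 = 2300
blt_mm = 215 * 1e-3 = 0.215
vol_mm3 = 2300 * 0.215 = 494.5
vol_mL = 494.5 / 1000 = 0.4945 mL

0.4945


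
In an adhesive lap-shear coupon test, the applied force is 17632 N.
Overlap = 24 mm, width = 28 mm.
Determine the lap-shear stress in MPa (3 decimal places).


stress = F / (overlap * width)
= 17632 / (24 * 28)
= 26.238 MPa

26.238


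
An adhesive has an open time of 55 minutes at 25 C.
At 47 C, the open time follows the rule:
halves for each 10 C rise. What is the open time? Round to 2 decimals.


Factor = 2^((47-25)/10) = 4.5948
Open time = 55 / 4.5948 = 11.97 min

11.97


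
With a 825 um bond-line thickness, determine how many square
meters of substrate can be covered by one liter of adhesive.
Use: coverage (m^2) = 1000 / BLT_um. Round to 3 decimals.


Coverage = 1000 / 825 = 1.212 m^2

1.212


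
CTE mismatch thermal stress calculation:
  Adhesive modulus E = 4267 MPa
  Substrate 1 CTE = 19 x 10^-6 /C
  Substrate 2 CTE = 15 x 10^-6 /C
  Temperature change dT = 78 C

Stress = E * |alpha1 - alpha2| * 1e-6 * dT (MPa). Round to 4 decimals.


delta_alpha = |19 - 15| = 4 x 10^-6/C
Stress = 4267 * 4e-6 * 78
= 1.3313 MPa

1.3313


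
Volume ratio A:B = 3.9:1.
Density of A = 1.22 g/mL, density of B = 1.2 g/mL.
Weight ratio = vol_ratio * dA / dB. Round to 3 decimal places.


Wt ratio = 3.9 * 1.22 / 1.2
= 3.965

3.965


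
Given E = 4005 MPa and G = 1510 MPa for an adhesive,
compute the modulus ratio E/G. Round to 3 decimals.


E/G ratio = 4005 / 1510 = 2.652

2.652


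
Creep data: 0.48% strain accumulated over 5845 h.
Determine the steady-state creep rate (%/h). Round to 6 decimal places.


Rate = 0.48 / 5845 = 0.000082 %/h

0.000082


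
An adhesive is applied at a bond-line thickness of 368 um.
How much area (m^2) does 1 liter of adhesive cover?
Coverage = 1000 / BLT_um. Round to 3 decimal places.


Coverage = 1000 / 368 = 2.717 m^2

2.717


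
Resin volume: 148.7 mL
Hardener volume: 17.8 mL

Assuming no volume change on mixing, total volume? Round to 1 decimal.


V_total = 148.7 + 17.8 = 166.5 mL

166.5


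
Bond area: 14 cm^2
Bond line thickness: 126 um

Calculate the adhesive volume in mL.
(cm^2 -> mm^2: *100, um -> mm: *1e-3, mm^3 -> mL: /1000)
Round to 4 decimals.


V = 14*100 * 126*1e-3 / 1000
= 0.1764 mL

0.1764


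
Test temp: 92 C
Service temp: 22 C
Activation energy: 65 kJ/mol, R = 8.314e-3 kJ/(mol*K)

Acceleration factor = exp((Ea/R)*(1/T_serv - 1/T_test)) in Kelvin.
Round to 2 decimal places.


AF = exp((65/0.008314)*(1/295.15 - 1/365.15))
= 160.44

160.44


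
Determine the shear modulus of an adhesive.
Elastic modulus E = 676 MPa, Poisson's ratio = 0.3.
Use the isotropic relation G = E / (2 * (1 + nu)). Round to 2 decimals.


G = 676 / (2*(1+0.3)) = 676 / 2.60
= 260.00 MPa

260.00


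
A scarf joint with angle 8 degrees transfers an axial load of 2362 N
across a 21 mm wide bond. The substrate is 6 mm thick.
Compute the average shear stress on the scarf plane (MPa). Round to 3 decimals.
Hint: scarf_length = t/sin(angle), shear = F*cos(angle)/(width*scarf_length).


scarf_length = 6 / sin(8 deg) = 43.1118 mm
cos(8 deg) = 0.990268
shear stress = 2362 * 0.990268 / (21 * 43.1118)
= 2.584 MPa

2.584


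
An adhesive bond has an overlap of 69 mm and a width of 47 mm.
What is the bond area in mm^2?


Bond area = overlap * width
= 69 * 47
= 3243 mm^2

3243


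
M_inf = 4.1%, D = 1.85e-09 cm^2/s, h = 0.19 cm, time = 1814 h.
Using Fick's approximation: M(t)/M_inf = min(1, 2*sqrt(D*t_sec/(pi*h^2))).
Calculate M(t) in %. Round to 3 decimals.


t = 6530400 s
ratio = min(1, 2*sqrt(1.85e-09*6530400/(pi*0.0361)))
= 0.652766
M(t) = 4.1 * 0.652766 = 2.676%

2.676


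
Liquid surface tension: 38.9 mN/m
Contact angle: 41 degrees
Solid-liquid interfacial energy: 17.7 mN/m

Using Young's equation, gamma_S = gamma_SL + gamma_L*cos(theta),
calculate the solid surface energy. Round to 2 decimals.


gamma_S = 17.7 + 38.9 * cos(41)
= 47.06 mN/m

47.06


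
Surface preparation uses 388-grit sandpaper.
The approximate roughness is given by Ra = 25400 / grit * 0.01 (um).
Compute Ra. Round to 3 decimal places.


Ra = 25400 / 388 * 0.01
= 254 / 388
= 0.655 um

0.655


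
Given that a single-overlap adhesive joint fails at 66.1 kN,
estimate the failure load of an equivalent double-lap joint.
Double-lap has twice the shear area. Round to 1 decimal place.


Double-lap factor = 2
Expected load = 66.1 * 2 = 132.2 kN

132.2


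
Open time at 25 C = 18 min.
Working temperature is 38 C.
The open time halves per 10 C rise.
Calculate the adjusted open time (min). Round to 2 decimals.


factor = 2^((38 - 25) / 10) = 2.4623
ot = 18 / 2.4623 = 7.31 min

7.31


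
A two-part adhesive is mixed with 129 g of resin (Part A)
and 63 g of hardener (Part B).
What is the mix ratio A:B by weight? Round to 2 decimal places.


Mix ratio = mass_A / mass_B
= 129 / 63
= 2.05

2.05


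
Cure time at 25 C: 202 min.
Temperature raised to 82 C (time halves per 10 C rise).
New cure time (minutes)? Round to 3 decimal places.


Acceleration factor = 2^(57/10) = 51.9842
New time = 202 / 51.9842 = 3.886 min

3.886


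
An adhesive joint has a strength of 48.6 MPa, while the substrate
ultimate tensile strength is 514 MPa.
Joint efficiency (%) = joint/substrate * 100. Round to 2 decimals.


Efficiency = 48.6 / 514 * 100
= 9.46%

9.46


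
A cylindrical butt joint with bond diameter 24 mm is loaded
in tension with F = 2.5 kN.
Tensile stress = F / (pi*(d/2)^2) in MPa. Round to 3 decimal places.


Area = pi * (24/2)^2 = 452.3893 mm^2
Stress = 2.5*1000 / 452.3893
= 5.526 MPa

5.526


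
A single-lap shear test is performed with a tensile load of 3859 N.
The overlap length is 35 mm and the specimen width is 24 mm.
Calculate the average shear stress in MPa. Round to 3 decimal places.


Shear stress = F / (overlap * width)
= 3859 / (35 * 24)
= 3859 / 840
= 4.594 MPa

4.594


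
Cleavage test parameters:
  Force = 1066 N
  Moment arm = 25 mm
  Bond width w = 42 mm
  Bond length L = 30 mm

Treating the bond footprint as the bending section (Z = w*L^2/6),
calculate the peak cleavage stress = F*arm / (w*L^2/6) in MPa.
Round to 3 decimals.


M = 1066 * 25 = 26650 N*mm
Z = 42 * 30^2 / 6 = 37800 / 6 mm^3
sigma = M / Z = 6 * 26650 / 37800 = 159900 / 37800
= 4.230 MPa

4.230


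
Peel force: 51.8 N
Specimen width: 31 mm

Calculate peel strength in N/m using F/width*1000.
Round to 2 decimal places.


Peel strength = 51.8 / 31 * 1000 = 1670.97 N/m

1670.97


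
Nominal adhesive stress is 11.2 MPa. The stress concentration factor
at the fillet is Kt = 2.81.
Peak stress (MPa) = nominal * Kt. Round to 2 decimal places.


Peak = 11.2 * 2.81 = 31.47 MPa

31.47


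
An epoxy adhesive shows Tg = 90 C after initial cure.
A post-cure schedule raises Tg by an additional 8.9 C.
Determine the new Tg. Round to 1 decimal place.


New Tg = 90 + 8.9
= 98.9 C

98.9


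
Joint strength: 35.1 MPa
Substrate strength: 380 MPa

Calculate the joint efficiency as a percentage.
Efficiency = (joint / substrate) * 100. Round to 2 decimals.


Efficiency = (35.1 / 380) * 100 = 9.24%

9.24


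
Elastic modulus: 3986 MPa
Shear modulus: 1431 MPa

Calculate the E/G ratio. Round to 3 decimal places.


E / G = 3986 / 1431 = 2.785

2.785


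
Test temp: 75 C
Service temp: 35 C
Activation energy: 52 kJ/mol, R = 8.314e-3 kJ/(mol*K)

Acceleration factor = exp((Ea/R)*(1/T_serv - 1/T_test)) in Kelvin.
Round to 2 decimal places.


AF = exp((52/0.008314)*(1/308.15 - 1/348.15))
= 10.30

10.30


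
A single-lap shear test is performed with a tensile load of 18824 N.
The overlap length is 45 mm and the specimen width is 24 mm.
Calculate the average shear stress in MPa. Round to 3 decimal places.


Shear stress = F / (overlap * width)
= 18824 / (45 * 24)
= 18824 / 1080
= 17.430 MPa

17.430


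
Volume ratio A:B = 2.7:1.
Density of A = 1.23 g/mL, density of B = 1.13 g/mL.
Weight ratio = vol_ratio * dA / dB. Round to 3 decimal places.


Wt ratio = 2.7 * 1.23 / 1.13
= 2.939

2.939


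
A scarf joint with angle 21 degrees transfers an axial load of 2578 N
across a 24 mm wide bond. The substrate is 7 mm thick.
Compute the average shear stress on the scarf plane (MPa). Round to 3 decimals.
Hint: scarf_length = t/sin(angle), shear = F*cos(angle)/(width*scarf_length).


scarf_length = 7 / sin(21 deg) = 19.5330 mm
cos(21 deg) = 0.933580
shear stress = 2578 * 0.933580 / (24 * 19.5330)
= 5.134 MPa

5.134


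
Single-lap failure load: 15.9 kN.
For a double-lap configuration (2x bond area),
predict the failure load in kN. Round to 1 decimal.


Failure load = 15.9 * 2 = 31.8 kN

31.8


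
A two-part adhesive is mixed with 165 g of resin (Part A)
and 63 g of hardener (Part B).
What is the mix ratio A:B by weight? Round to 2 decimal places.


Mix ratio = mass_A / mass_B
= 165 / 63
= 2.62

2.62


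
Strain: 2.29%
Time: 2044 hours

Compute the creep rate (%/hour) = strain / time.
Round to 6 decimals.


Creep rate = 2.29 / 2044
= 0.001120 %/h

0.001120


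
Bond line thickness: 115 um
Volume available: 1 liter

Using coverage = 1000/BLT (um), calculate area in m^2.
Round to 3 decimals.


1 L = 1e6 mm^3, thickness = 115 um = 0.115 mm
Area = 1e6 / 0.115 mm^2 = (1e6 / 0.115) / 1e6 m^2 = 1000 / 115 m^2
= 8.696 m^2

8.696


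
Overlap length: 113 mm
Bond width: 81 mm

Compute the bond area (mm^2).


Bond area = 113 * 81 = 9153 mm^2

9153


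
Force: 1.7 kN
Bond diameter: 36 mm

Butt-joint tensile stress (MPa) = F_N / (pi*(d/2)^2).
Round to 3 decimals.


F_N = 1.7 * 1000 = 1700.0 N
A = pi*(18.0)^2 = 1017.8760 mm^2
stress = 1700.0 / 1017.8760 = 1.670 MPa

1.670


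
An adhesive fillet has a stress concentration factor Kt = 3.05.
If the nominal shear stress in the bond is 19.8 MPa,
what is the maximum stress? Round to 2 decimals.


Max stress = 19.8 * 3.05 = 60.39 MPa

60.39


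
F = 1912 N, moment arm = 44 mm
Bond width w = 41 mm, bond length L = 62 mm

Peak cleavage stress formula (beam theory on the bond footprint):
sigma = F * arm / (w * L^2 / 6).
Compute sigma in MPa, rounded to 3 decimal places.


sigma = (1912 * 44) / (41 * 3844 / 6)
= 84128 * 6 / 157604
= 504768 / 157604
= 3.203 MPa

3.203


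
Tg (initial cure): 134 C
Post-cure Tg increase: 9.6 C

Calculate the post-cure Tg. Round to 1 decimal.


Post-cure Tg = 134 + 9.6 = 143.6 C

143.6


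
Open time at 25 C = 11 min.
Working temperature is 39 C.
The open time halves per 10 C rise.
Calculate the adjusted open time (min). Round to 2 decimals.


factor = 2^((39 - 25) / 10) = 2.6390
ot = 11 / 2.6390 = 4.17 min

4.17


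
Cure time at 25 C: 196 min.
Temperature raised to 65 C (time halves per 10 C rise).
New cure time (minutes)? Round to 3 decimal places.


Acceleration factor = 2^(40/10) = 16.0000
New time = 196 / 16.0000 = 12.250 min

12.250


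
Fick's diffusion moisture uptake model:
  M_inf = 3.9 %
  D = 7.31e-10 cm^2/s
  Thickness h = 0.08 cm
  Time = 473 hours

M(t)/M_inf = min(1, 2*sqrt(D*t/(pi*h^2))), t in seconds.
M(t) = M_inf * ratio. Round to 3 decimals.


t_sec = 473 * 3600 = 1702800
ratio = 2*sqrt(7.31e-10*1702800/(pi*0.08^2))
= min(1, 0.497629)
= 0.497629
M(t) = 3.9 * 0.497629 = 1.941 %

1.941


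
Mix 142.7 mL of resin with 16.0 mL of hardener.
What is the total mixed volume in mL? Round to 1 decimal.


Total = 142.7 + 16.0 = 158.7 mL

158.7


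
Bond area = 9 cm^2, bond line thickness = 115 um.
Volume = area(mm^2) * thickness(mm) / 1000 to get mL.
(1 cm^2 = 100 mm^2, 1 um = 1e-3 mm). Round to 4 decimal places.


area_mm2 = 9 * 100 = 900
blt_mm = 115 * 1e-3 = 0.115
vol_mm3 = 900 * 0.115 = 103.5
vol_mL = 103.5 / 1000 = 0.1035 mL

0.1035


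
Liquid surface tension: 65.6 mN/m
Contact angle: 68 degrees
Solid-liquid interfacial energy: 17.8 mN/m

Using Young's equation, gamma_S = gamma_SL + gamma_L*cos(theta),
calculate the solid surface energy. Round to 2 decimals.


gamma_S = 17.8 + 65.6 * cos(68)
= 42.37 mN/m

42.37


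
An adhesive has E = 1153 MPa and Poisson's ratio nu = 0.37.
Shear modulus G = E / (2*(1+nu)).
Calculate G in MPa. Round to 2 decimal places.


G = 1153 / (2*(1+0.37))
= 1153 / 2.74
= 420.80 MPa

420.80


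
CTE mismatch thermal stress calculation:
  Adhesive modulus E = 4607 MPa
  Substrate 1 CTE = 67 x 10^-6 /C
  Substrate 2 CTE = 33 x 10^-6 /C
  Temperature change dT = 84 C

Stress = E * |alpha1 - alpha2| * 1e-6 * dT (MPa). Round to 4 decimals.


delta_alpha = |67 - 33| = 34 x 10^-6/C
Stress = 4607 * 34e-6 * 84
= 13.1576 MPa

13.1576


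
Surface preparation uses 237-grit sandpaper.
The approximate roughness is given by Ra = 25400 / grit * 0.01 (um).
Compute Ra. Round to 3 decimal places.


Ra = 25400 / 237 * 0.01
= 254 / 237
= 1.072 um

1.072


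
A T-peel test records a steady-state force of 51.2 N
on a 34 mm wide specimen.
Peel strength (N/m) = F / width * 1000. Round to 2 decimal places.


Peel strength = 51.2 / 34 * 1000
= 1505.88 N/m

1505.88


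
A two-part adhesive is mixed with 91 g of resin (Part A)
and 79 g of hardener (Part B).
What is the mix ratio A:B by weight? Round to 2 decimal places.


Mix ratio = mass_A / mass_B
= 91 / 79
= 1.15

1.15


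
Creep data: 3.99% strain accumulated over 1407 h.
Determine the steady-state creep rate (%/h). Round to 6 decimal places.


Rate = 3.99 / 1407 = 0.002836 %/h

0.002836


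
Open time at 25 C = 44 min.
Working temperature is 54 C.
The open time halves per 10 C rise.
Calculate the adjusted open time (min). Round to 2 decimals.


factor = 2^((54 - 25) / 10) = 7.4643
ot = 44 / 7.4643 = 5.89 min

5.89
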